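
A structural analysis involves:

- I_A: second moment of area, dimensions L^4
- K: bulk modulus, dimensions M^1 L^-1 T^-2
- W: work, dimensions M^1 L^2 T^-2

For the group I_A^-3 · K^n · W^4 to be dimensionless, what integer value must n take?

Balance the M exponent: (1)·n from K, plus −3·(0) + 4·(1) = 4 from the rest, must sum to zero.
n + 4 = 0, so n = -4.

-4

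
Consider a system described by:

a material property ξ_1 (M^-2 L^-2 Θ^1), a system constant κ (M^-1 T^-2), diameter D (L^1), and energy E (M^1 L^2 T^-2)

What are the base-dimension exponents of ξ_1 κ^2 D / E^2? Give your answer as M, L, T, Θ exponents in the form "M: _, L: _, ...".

Collect each base-dimension exponent across the product:
  M: (-2) + 2·(-1) + (0) − 2·(1) = -6
  L: (-2) + 2·(0) + (1) − 2·(2) = -5
  T: (0) + 2·(-2) + (0) − 2·(-2) = 0
  Θ: (1) + 2·(0) + (0) − 2·(0) = 1
So the dimensions are [M⁻⁶ L⁻⁵ Θ].

M: -6, L: -5, T: 0, Θ: 1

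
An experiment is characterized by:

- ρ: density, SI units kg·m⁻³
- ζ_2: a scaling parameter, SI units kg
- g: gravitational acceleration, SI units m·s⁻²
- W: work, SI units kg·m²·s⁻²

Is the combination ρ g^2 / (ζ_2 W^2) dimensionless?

no

Sum the exponent of each base dimension across the product:
  M: [ρ]_M − [ζ_2]_M + 2·[g]_M − 2·[W]_M = (1) − (1) + 2·(0) − 2·(1) = -2
  L: [ρ]_L − [ζ_2]_L + 2·[g]_L − 2·[W]_L = (-3) − (0) + 2·(1) − 2·(2) = -5
  T: [ρ]_T − [ζ_2]_T + 2·[g]_T − 2·[W]_T = (0) − (0) + 2·(-2) − 2·(-2) = 0
Net dimensions [M⁻² L⁻⁵] ≠ [1] — not dimensionless.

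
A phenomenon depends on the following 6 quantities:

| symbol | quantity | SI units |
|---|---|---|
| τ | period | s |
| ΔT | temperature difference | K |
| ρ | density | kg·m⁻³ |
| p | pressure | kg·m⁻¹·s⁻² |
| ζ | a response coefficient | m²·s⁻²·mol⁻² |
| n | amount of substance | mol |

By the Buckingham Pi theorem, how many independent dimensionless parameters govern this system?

1

There are 6 variables and 5 base dimensions (M, L, T, Θ, N).
The dimension matrix has rank 5.
Independent dimensionless groups: 6 − 5 = 1.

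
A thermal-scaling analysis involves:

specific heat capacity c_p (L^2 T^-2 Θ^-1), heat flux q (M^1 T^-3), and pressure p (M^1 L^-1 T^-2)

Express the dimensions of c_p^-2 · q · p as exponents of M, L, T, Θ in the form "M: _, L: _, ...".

M: 2, L: -5, T: -1, Θ: 2

Collect each base-dimension exponent across the product:
  M: −2·(0) + (1) + (1) = 2
  L: −2·(2) + (0) + (-1) = -5
  T: −2·(-2) + (-3) + (-2) = -1
  Θ: −2·(-1) + (0) + (0) = 2
So the dimensions are [M² L⁻⁵ T⁻¹ Θ²].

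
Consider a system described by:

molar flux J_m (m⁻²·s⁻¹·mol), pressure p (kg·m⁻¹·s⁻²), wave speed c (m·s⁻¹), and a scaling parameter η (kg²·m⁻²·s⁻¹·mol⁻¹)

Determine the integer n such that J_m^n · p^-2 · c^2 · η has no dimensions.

Balance the L exponent: (-2)·n from J_m, plus −2·(-1) + 2·(1) + (-2) = 2 from the rest, must sum to zero.
-2n + 2 = 0, so n = 1.

1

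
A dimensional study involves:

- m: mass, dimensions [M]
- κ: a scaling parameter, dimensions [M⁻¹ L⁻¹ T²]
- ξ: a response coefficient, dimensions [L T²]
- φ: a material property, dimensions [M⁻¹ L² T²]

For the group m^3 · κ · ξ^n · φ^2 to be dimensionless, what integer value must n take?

Balance the L exponent: (1)·n from ξ, plus 3·(0) + (-1) + 2·(2) = 3 from the rest, must sum to zero.
n + 3 = 0, so n = -3.

-3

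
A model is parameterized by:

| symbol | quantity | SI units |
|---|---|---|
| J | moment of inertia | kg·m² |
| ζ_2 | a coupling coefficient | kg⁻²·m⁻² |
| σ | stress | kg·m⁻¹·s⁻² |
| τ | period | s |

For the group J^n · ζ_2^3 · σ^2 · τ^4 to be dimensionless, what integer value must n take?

4

Balance the M exponent: (1)·n from J, plus 3·(-2) + 2·(1) + 4·(0) = -4 from the rest, must sum to zero.
n − 4 = 0, so n = 4.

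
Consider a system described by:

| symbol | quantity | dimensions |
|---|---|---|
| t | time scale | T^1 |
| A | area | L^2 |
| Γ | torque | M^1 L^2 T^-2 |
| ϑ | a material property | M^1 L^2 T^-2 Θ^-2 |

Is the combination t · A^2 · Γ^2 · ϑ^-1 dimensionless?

no

Sum the exponent of each base dimension across the product:
  M: [t]_M + 2·[A]_M + 2·[Γ]_M − [ϑ]_M = (0) + 2·(0) + 2·(1) − (1) = 1
  L: [t]_L + 2·[A]_L + 2·[Γ]_L − [ϑ]_L = (0) + 2·(2) + 2·(2) − (2) = 6
  T: [t]_T + 2·[A]_T + 2·[Γ]_T − [ϑ]_T = (1) + 2·(0) + 2·(-2) − (-2) = -1
  Θ: [t]_Θ + 2·[A]_Θ + 2·[Γ]_Θ − [ϑ]_Θ = (0) + 2·(0) + 2·(0) − (-2) = 2
Net dimensions [M L⁶ T⁻¹ Θ²] ≠ [1] — not dimensionless.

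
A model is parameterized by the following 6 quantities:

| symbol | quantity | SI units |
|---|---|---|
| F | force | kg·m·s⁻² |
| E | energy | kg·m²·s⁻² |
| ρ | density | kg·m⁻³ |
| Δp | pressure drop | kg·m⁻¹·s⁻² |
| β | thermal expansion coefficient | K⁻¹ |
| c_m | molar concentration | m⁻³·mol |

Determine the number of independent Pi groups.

There are 6 variables and 5 base dimensions (M, L, T, Θ, N).
The dimension matrix has rank 5.
Independent dimensionless groups: 6 − 5 = 1.

1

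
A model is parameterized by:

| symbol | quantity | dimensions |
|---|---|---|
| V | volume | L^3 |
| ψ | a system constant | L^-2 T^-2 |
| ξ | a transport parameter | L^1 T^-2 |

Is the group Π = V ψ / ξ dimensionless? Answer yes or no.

Sum the exponent of each base dimension across the product:
  M: [V]_M + [ψ]_M − [ξ]_M = (0) + (0) − (0) = 0
  L: [V]_L + [ψ]_L − [ξ]_L = (3) + (-2) − (1) = 0
  T: [V]_T + [ψ]_T − [ξ]_T = (0) + (-2) − (-2) = 0
All base exponents vanish — dimensionless.

yes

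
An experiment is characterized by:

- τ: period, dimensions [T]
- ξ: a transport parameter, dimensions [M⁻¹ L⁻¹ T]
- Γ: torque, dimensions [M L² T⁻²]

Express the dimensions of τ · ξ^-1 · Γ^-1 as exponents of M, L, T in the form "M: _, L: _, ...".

M: 0, L: -1, T: 2

Collect each base-dimension exponent across the product:
  M: (0) − (-1) − (1) = 0
  L: (0) − (-1) − (2) = -1
  T: (1) − (1) − (-2) = 2
So the dimensions are [L⁻¹ T²].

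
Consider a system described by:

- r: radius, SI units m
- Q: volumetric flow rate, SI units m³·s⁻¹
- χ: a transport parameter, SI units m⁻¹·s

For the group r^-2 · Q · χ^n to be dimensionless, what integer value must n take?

1

Balance the L exponent: (-1)·n from χ, plus −2·(1) + (3) = 1 from the rest, must sum to zero.
−n + 1 = 0, so n = 1.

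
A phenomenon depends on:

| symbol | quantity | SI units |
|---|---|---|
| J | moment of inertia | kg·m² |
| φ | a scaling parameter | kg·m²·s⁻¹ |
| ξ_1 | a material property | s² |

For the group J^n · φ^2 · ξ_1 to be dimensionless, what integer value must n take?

-2

Balance the M exponent: (1)·n from J, plus 2·(1) + (0) = 2 from the rest, must sum to zero.
n + 2 = 0, so n = -2.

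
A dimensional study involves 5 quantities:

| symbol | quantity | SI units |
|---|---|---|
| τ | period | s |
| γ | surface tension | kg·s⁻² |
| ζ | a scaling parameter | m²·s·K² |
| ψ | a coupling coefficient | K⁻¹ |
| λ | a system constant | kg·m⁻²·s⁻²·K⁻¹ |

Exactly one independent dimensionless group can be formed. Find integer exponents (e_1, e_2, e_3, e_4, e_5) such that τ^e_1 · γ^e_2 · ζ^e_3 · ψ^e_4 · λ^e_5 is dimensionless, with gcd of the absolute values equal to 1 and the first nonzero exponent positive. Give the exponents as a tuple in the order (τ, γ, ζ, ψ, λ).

(1, 1, -1, -1, -1)

M: e_1·(0) + e_2·(1) + e_3·(0) + e_4·(0) + e_5·(1) = 0
L: e_1·(0) + e_2·(0) + e_3·(2) + e_4·(0) + e_5·(-2) = 0
T: e_1·(1) + e_2·(-2) + e_3·(1) + e_4·(0) + e_5·(-2) = 0
Θ: e_1·(0) + e_2·(0) + e_3·(2) + e_4·(-1) + e_5·(-1) = 0
Solving this homogeneous linear system for the smallest-integer solution (first nonzero entry positive) gives (1, 1, -1, -1, -1).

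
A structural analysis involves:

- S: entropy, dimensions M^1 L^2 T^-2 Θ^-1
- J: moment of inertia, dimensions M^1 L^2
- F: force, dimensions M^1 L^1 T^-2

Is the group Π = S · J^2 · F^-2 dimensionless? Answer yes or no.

no

Sum the exponent of each base dimension across the product:
  M: [S]_M + 2·[J]_M − 2·[F]_M = (1) + 2·(1) − 2·(1) = 1
  L: [S]_L + 2·[J]_L − 2·[F]_L = (2) + 2·(2) − 2·(1) = 4
  T: [S]_T + 2·[J]_T − 2·[F]_T = (-2) + 2·(0) − 2·(-2) = 2
  Θ: [S]_Θ + 2·[J]_Θ − 2·[F]_Θ = (-1) + 2·(0) − 2·(0) = -1
Net dimensions [M L⁴ T² Θ⁻¹] ≠ [1] — not dimensionless.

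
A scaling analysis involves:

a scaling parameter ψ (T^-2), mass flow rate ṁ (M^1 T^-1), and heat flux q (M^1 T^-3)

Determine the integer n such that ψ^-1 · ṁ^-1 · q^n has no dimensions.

1

Balance the M exponent: (1)·n from q, plus −(0) − (1) = -1 from the rest, must sum to zero.
n − 1 = 0, so n = 1.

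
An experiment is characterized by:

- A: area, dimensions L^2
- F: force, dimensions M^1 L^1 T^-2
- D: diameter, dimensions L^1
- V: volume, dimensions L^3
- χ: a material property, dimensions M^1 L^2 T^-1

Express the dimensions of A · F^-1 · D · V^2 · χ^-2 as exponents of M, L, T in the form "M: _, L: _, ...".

Collect each base-dimension exponent across the product:
  M: (0) − (1) + (0) + 2·(0) − 2·(1) = -3
  L: (2) − (1) + (1) + 2·(3) − 2·(2) = 4
  T: (0) − (-2) + (0) + 2·(0) − 2·(-1) = 4
So the dimensions are [M⁻³ L⁴ T⁴].

M: -3, L: 4, T: 4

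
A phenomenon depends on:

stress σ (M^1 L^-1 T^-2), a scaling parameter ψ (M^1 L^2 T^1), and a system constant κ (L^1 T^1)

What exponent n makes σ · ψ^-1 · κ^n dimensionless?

Balance the L exponent: (1)·n from κ, plus (-1) − (2) = -3 from the rest, must sum to zero.
n − 3 = 0, so n = 3.

3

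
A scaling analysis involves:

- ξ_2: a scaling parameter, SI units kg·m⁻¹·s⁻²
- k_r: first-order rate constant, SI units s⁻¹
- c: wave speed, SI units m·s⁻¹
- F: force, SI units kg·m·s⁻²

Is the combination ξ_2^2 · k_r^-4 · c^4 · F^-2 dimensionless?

Sum the exponent of each base dimension across the product:
  M: 2·[ξ_2]_M − 4·[k_r]_M + 4·[c]_M − 2·[F]_M = 2·(1) − 4·(0) + 4·(0) − 2·(1) = 0
  L: 2·[ξ_2]_L − 4·[k_r]_L + 4·[c]_L − 2·[F]_L = 2·(-1) − 4·(0) + 4·(1) − 2·(1) = 0
  T: 2·[ξ_2]_T − 4·[k_r]_T + 4·[c]_T − 2·[F]_T = 2·(-2) − 4·(-1) + 4·(-1) − 2·(-2) = 0
All base exponents vanish — dimensionless.

yes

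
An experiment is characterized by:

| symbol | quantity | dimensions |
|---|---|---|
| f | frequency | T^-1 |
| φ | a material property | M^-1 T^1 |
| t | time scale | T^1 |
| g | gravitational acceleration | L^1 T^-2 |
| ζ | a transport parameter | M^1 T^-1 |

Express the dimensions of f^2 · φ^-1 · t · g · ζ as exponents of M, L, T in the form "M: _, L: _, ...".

Collect each base-dimension exponent across the product:
  M: 2·(0) − (-1) + (0) + (0) + (1) = 2
  L: 2·(0) − (0) + (0) + (1) + (0) = 1
  T: 2·(-1) − (1) + (1) + (-2) + (-1) = -5
So the dimensions are [M² L T⁻⁵].

M: 2, L: 1, T: -5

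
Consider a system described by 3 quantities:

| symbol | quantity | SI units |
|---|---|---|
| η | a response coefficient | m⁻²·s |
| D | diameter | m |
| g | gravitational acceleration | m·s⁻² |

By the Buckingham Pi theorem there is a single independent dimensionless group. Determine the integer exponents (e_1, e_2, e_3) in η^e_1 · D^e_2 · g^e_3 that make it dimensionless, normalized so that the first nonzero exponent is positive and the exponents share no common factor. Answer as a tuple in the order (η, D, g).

L: e_1·(-2) + e_2·(1) + e_3·(1) = 0
T: e_1·(1) + e_2·(0) + e_3·(-2) = 0
Solving this homogeneous linear system for the smallest-integer solution (first nonzero entry positive) gives (2, 3, 1).

(2, 3, 1)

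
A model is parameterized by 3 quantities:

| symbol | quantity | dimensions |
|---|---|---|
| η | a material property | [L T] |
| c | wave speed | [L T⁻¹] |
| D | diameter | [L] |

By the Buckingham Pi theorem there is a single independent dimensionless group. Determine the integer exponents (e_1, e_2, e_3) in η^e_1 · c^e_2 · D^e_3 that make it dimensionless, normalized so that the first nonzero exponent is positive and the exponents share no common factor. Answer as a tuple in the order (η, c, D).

(1, 1, -2)

L: e_1·(1) + e_2·(1) + e_3·(1) = 0
T: e_1·(1) + e_2·(-1) + e_3·(0) = 0
Solving this homogeneous linear system for the smallest-integer solution (first nonzero entry positive) gives (1, 1, -2).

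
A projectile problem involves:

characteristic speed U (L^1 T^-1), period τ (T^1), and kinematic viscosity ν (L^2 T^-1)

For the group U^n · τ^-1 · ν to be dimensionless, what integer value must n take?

Balance the L exponent: (1)·n from U, plus −(0) + (2) = 2 from the rest, must sum to zero.
n + 2 = 0, so n = -2.

-2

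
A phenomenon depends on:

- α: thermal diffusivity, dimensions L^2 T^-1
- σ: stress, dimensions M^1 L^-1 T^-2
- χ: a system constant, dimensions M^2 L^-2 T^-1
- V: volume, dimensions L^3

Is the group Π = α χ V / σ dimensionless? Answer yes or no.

no

Sum the exponent of each base dimension across the product:
  M: [α]_M − [σ]_M + [χ]_M + [V]_M = (0) − (1) + (2) + (0) = 1
  L: [α]_L − [σ]_L + [χ]_L + [V]_L = (2) − (-1) + (-2) + (3) = 4
  T: [α]_T − [σ]_T + [χ]_T + [V]_T = (-1) − (-2) + (-1) + (0) = 0
Net dimensions [M L⁴] ≠ [1] — not dimensionless.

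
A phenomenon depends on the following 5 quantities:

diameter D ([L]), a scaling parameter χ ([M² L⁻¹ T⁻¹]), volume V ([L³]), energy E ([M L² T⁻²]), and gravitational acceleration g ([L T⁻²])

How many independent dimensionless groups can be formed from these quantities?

2

There are 5 variables and 3 base dimensions (M, L, T).
The dimension matrix has rank 3.
Independent dimensionless groups: 5 − 3 = 2.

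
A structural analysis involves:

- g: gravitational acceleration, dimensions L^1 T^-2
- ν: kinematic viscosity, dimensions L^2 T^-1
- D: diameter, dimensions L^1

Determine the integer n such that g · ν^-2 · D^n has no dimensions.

3

Balance the L exponent: (1)·n from D, plus (1) − 2·(2) = -3 from the rest, must sum to zero.
n − 3 = 0, so n = 3.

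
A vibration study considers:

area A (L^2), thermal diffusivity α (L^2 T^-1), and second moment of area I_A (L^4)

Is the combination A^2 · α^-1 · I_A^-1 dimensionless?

Sum the exponent of each base dimension across the product:
  L: 2·[A]_L − [α]_L − [I_A]_L = 2·(2) − (2) − (4) = -2
  T: 2·[A]_T − [α]_T − [I_A]_T = 2·(0) − (-1) − (0) = 1
Net dimensions [L⁻² T] ≠ [1] — not dimensionless.

no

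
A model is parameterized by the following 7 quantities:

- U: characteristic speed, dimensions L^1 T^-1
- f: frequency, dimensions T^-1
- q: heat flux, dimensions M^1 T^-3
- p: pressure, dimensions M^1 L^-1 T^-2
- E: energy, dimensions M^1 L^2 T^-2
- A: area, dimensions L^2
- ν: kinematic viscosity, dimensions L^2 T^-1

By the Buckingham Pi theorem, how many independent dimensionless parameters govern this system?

There are 7 variables and 3 base dimensions (M, L, T).
The dimension matrix has rank 3.
Independent dimensionless groups: 7 − 3 = 4.

4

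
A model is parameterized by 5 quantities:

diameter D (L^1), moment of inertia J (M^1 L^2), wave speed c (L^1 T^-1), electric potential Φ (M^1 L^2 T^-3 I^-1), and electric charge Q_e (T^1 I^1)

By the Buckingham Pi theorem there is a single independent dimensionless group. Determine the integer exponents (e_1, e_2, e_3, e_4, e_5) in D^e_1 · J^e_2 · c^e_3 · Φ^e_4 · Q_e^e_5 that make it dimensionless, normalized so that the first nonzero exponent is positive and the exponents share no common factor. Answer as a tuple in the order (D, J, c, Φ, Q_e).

(2, -1, -2, 1, 1)

M: e_1·(0) + e_2·(1) + e_3·(0) + e_4·(1) + e_5·(0) = 0
L: e_1·(1) + e_2·(2) + e_3·(1) + e_4·(2) + e_5·(0) = 0
T: e_1·(0) + e_2·(0) + e_3·(-1) + e_4·(-3) + e_5·(1) = 0
I: e_1·(0) + e_2·(0) + e_3·(0) + e_4·(-1) + e_5·(1) = 0
Solving this homogeneous linear system for the smallest-integer solution (first nonzero entry positive) gives (2, -1, -2, 1, 1).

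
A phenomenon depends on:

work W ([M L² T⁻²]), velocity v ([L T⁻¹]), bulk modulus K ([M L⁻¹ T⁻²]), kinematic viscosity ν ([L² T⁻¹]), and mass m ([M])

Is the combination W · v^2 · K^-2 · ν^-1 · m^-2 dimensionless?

Sum the exponent of each base dimension across the product:
  M: [W]_M + 2·[v]_M − 2·[K]_M − [ν]_M − 2·[m]_M = (1) + 2·(0) − 2·(1) − (0) − 2·(1) = -3
  L: [W]_L + 2·[v]_L − 2·[K]_L − [ν]_L − 2·[m]_L = (2) + 2·(1) − 2·(-1) − (2) − 2·(0) = 4
  T: [W]_T + 2·[v]_T − 2·[K]_T − [ν]_T − 2·[m]_T = (-2) + 2·(-1) − 2·(-2) − (-1) − 2·(0) = 1
Net dimensions [M⁻³ L⁴ T] ≠ [1] — not dimensionless.

no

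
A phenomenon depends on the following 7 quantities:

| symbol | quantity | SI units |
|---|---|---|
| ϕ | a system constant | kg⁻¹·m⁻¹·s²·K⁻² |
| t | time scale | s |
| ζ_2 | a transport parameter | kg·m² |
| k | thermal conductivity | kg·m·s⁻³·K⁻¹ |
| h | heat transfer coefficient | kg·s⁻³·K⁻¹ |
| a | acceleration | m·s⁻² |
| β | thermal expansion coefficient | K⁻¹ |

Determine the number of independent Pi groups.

There are 7 variables and 4 base dimensions (M, L, T, Θ).
The dimension matrix has rank 4.
Independent dimensionless groups: 7 − 4 = 3.

3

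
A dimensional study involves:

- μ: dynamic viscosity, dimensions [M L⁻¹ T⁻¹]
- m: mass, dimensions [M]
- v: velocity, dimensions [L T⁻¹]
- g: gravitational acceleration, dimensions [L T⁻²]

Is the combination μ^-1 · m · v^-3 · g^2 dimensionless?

Sum the exponent of each base dimension across the product:
  M: −[μ]_M + [m]_M − 3·[v]_M + 2·[g]_M = −(1) + (1) − 3·(0) + 2·(0) = 0
  L: −[μ]_L + [m]_L − 3·[v]_L + 2·[g]_L = −(-1) + (0) − 3·(1) + 2·(1) = 0
  T: −[μ]_T + [m]_T − 3·[v]_T + 2·[g]_T = −(-1) + (0) − 3·(-1) + 2·(-2) = 0
  Θ: −[μ]_Θ + [m]_Θ − 3·[v]_Θ + 2·[g]_Θ = −(0) + (0) − 3·(0) + 2·(0) = 0
All base exponents vanish — dimensionless.

yes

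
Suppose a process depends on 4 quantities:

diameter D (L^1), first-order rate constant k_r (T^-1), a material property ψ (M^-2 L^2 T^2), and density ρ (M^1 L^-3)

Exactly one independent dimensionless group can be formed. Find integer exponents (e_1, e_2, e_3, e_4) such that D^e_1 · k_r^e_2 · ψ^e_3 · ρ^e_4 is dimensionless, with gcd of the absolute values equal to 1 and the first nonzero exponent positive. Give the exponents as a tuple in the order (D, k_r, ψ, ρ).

M: e_1·(0) + e_2·(0) + e_3·(-2) + e_4·(1) = 0
L: e_1·(1) + e_2·(0) + e_3·(2) + e_4·(-3) = 0
T: e_1·(0) + e_2·(-1) + e_3·(2) + e_4·(0) = 0
Solving this homogeneous linear system for the smallest-integer solution (first nonzero entry positive) gives (4, 2, 1, 2).

(4, 2, 1, 2)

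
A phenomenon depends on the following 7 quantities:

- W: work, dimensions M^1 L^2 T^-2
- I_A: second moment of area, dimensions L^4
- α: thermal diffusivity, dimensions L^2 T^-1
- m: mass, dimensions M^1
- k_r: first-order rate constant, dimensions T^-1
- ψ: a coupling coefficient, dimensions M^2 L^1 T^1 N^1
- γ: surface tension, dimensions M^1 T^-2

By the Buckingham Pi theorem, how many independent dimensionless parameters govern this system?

There are 7 variables and 4 base dimensions (M, L, T, N).
The dimension matrix has rank 4.
Independent dimensionless groups: 7 − 4 = 3.

3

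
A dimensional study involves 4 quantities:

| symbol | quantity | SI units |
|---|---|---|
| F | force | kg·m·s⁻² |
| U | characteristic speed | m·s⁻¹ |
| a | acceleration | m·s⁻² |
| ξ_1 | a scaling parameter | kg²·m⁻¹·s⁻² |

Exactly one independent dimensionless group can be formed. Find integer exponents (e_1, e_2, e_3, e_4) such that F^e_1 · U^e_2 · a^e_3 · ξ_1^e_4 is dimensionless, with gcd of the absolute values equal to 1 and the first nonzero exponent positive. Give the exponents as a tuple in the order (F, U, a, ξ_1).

M: e_1·(1) + e_2·(0) + e_3·(0) + e_4·(2) = 0
L: e_1·(1) + e_2·(1) + e_3·(1) + e_4·(-1) = 0
T: e_1·(-2) + e_2·(-1) + e_3·(-2) + e_4·(-2) = 0
Solving this homogeneous linear system for the smallest-integer solution (first nonzero entry positive) gives (2, -4, 1, -1).

(2, -4, 1, -1)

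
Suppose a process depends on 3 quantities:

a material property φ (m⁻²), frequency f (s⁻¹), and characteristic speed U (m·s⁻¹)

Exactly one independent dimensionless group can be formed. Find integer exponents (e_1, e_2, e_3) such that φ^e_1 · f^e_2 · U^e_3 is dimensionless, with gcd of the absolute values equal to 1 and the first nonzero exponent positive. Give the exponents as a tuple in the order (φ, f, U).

(1, -2, 2)

L: e_1·(-2) + e_2·(0) + e_3·(1) = 0
T: e_1·(0) + e_2·(-1) + e_3·(-1) = 0
Solving this homogeneous linear system for the smallest-integer solution (first nonzero entry positive) gives (1, -2, 2).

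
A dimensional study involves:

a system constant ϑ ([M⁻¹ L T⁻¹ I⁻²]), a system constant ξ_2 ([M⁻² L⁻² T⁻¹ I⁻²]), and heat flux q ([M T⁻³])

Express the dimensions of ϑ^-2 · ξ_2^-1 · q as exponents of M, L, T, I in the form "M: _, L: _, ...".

Collect each base-dimension exponent across the product:
  M: −2·(-1) − (-2) + (1) = 5
  L: −2·(1) − (-2) + (0) = 0
  T: −2·(-1) − (-1) + (-3) = 0
  I: −2·(-2) − (-2) + (0) = 6
So the dimensions are [M⁵ I⁶].

M: 5, L: 0, T: 0, I: 6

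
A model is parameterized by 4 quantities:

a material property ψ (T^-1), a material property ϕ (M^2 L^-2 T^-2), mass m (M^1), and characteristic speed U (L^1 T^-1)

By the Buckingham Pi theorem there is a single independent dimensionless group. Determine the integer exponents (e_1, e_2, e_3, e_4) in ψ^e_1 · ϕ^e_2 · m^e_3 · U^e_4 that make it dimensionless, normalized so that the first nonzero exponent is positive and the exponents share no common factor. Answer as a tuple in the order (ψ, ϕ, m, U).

(4, -1, 2, -2)

M: e_1·(0) + e_2·(2) + e_3·(1) + e_4·(0) = 0
L: e_1·(0) + e_2·(-2) + e_3·(0) + e_4·(1) = 0
T: e_1·(-1) + e_2·(-2) + e_3·(0) + e_4·(-1) = 0
Solving this homogeneous linear system for the smallest-integer solution (first nonzero entry positive) gives (4, -1, 2, -2).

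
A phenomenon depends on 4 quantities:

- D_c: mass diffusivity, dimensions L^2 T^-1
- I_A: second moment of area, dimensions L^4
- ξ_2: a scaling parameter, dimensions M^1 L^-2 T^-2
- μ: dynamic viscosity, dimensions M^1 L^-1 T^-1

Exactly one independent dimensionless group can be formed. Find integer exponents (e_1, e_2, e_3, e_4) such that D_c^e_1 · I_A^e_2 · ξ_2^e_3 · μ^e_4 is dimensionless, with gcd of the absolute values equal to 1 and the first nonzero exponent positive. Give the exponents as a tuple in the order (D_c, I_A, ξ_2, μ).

(4, -3, -4, 4)

M: e_1·(0) + e_2·(0) + e_3·(1) + e_4·(1) = 0
L: e_1·(2) + e_2·(4) + e_3·(-2) + e_4·(-1) = 0
T: e_1·(-1) + e_2·(0) + e_3·(-2) + e_4·(-1) = 0
Solving this homogeneous linear system for the smallest-integer solution (first nonzero entry positive) gives (4, -3, -4, 4).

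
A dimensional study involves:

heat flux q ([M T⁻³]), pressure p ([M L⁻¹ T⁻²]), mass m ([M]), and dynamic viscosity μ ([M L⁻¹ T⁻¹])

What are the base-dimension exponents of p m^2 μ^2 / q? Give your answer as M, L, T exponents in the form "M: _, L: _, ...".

M: 4, L: -3, T: -1

Collect each base-dimension exponent across the product:
  M: −(1) + (1) + 2·(1) + 2·(1) = 4
  L: −(0) + (-1) + 2·(0) + 2·(-1) = -3
  T: −(-3) + (-2) + 2·(0) + 2·(-1) = -1
So the dimensions are [M⁴ L⁻³ T⁻¹].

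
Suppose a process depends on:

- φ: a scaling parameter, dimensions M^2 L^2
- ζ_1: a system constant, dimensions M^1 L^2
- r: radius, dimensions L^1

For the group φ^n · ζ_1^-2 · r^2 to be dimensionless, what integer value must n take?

Balance the M exponent: (2)·n from φ, plus −2·(1) + 2·(0) = -2 from the rest, must sum to zero.
2n − 2 = 0, so n = 1.

1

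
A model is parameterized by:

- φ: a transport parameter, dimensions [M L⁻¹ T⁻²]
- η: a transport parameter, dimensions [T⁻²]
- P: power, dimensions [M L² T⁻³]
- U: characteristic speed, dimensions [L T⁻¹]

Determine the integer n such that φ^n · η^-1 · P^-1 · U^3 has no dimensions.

1

Balance the M exponent: (1)·n from φ, plus −(0) − (1) + 3·(0) = -1 from the rest, must sum to zero.
n − 1 = 0, so n = 1.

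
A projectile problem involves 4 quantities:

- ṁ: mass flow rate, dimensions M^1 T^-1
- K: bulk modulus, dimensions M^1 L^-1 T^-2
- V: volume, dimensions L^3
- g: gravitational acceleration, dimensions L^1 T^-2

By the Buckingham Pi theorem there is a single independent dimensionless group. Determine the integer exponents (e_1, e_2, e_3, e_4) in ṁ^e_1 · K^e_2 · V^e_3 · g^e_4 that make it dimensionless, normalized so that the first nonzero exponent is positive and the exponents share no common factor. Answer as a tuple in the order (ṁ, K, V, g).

M: e_1·(1) + e_2·(1) + e_3·(0) + e_4·(0) = 0
L: e_1·(0) + e_2·(-1) + e_3·(3) + e_4·(1) = 0
T: e_1·(-1) + e_2·(-2) + e_3·(0) + e_4·(-2) = 0
Solving this homogeneous linear system for the smallest-integer solution (first nonzero entry positive) gives (2, -2, -1, 1).

(2, -2, -1, 1)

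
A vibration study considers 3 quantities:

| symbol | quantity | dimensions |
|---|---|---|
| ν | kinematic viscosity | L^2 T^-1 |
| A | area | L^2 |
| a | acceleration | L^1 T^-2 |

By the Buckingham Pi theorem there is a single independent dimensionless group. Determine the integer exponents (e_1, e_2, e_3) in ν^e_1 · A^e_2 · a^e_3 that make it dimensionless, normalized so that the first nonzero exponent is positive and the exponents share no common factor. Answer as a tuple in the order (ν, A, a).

(4, -3, -2)

L: e_1·(2) + e_2·(2) + e_3·(1) = 0
T: e_1·(-1) + e_2·(0) + e_3·(-2) = 0
Solving this homogeneous linear system for the smallest-integer solution (first nonzero entry positive) gives (4, -3, -2).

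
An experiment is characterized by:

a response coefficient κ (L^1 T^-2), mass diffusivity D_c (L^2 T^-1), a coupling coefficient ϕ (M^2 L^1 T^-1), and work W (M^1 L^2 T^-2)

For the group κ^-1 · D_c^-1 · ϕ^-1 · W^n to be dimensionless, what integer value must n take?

Balance the M exponent: (1)·n from W, plus −(0) − (0) − (2) = -2 from the rest, must sum to zero.
n − 2 = 0, so n = 2.

2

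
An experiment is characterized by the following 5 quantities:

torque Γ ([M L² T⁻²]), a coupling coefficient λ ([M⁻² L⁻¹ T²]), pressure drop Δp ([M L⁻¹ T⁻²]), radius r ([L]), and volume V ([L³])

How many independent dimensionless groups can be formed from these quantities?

2

There are 5 variables and 3 base dimensions (M, L, T).
The dimension matrix has rank 3.
Independent dimensionless groups: 5 − 3 = 2.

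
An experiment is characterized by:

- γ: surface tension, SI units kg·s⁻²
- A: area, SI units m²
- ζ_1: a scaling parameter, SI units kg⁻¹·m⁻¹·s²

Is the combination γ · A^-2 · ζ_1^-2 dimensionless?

no

Sum the exponent of each base dimension across the product:
  M: [γ]_M − 2·[A]_M − 2·[ζ_1]_M = (1) − 2·(0) − 2·(-1) = 3
  L: [γ]_L − 2·[A]_L − 2·[ζ_1]_L = (0) − 2·(2) − 2·(-1) = -2
  T: [γ]_T − 2·[A]_T − 2·[ζ_1]_T = (-2) − 2·(0) − 2·(2) = -6
Net dimensions [M³ L⁻² T⁻⁶] ≠ [1] — not dimensionless.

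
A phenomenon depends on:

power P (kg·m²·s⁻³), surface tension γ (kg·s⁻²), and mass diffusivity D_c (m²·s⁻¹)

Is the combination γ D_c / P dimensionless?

yes

Sum the exponent of each base dimension across the product:
  M: −[P]_M + [γ]_M + [D_c]_M = −(1) + (1) + (0) = 0
  L: −[P]_L + [γ]_L + [D_c]_L = −(2) + (0) + (2) = 0
  T: −[P]_T + [γ]_T + [D_c]_T = −(-3) + (-2) + (-1) = 0
All base exponents vanish — dimensionless.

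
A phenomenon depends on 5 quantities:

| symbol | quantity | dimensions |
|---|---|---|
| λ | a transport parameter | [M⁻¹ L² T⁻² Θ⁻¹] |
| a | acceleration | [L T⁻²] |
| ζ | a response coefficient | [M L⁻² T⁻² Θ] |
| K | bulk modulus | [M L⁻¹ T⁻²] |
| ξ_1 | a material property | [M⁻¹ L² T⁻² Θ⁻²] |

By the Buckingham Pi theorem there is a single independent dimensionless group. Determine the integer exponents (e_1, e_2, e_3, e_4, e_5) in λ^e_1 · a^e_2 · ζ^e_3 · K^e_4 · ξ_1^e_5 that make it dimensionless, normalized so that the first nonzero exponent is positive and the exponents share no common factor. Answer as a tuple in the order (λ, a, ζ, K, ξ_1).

M: e_1·(-1) + e_2·(0) + e_3·(1) + e_4·(1) + e_5·(-1) = 0
L: e_1·(2) + e_2·(1) + e_3·(-2) + e_4·(-1) + e_5·(2) = 0
T: e_1·(-2) + e_2·(-2) + e_3·(-2) + e_4·(-2) + e_5·(-2) = 0
Θ: e_1·(-1) + e_2·(0) + e_3·(1) + e_4·(0) + e_5·(-2) = 0
Solving this homogeneous linear system for the smallest-integer solution (first nonzero entry positive) gives (3, -2, -1, 2, -2).

(3, -2, -1, 2, -2)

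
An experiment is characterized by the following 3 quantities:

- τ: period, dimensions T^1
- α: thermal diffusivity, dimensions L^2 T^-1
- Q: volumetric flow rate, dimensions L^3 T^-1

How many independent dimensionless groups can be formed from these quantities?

1

There are 3 variables and 2 base dimensions (L, T).
The dimension matrix has rank 2.
Independent dimensionless groups: 3 − 2 = 1.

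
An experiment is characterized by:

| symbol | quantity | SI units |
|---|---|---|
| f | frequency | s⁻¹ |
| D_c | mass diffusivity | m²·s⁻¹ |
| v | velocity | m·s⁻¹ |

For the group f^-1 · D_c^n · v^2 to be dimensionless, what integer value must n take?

-1

Balance the L exponent: (2)·n from D_c, plus −(0) + 2·(1) = 2 from the rest, must sum to zero.
2n + 2 = 0, so n = -1.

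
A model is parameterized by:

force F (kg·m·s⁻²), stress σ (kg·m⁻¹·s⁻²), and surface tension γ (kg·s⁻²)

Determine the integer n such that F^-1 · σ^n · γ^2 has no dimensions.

Balance the M exponent: (1)·n from σ, plus −(1) + 2·(1) = 1 from the rest, must sum to zero.
n + 1 = 0, so n = -1.

-1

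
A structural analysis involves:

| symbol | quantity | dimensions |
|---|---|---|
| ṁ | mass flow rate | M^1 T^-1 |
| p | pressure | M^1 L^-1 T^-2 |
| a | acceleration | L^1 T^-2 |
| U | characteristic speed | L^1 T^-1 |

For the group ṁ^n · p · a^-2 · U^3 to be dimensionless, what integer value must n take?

-1

Balance the M exponent: (1)·n from ṁ, plus (1) − 2·(0) + 3·(0) = 1 from the rest, must sum to zero.
n + 1 = 0, so n = -1.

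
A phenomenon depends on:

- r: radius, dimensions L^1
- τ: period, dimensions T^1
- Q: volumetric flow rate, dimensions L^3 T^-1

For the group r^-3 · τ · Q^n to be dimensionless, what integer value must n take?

Balance the L exponent: (3)·n from Q, plus −3·(1) + (0) = -3 from the rest, must sum to zero.
3n − 3 = 0, so n = 1.

1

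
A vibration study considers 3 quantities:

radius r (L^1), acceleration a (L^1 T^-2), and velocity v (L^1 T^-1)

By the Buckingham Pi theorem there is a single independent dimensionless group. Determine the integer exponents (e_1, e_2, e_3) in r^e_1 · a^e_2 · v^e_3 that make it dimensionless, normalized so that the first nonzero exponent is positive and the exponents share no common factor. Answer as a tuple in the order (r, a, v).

(1, 1, -2)

L: e_1·(1) + e_2·(1) + e_3·(1) = 0
T: e_1·(0) + e_2·(-2) + e_3·(-1) = 0
Solving this homogeneous linear system for the smallest-integer solution (first nonzero entry positive) gives (1, 1, -2).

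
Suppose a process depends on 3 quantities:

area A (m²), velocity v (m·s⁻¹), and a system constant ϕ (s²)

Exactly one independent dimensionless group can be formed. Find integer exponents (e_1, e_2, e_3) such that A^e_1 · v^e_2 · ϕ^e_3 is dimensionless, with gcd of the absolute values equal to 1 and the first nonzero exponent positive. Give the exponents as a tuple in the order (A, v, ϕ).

L: e_1·(2) + e_2·(1) + e_3·(0) = 0
T: e_1·(0) + e_2·(-1) + e_3·(2) = 0
Solving this homogeneous linear system for the smallest-integer solution (first nonzero entry positive) gives (1, -2, -1).

(1, -2, -1)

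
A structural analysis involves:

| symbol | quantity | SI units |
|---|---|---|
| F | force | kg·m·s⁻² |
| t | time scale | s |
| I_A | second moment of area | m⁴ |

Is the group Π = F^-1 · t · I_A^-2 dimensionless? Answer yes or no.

no

Sum the exponent of each base dimension across the product:
  M: −[F]_M + [t]_M − 2·[I_A]_M = −(1) + (0) − 2·(0) = -1
  L: −[F]_L + [t]_L − 2·[I_A]_L = −(1) + (0) − 2·(4) = -9
  T: −[F]_T + [t]_T − 2·[I_A]_T = −(-2) + (1) − 2·(0) = 3
Net dimensions [M⁻¹ L⁻⁹ T³] ≠ [1] — not dimensionless.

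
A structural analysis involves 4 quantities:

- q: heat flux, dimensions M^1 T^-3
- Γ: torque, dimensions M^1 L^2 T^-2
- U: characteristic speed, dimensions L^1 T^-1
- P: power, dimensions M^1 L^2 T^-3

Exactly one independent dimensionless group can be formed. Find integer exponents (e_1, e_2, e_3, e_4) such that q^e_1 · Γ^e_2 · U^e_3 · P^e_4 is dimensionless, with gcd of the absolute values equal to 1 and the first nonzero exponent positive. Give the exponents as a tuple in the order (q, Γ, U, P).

M: e_1·(1) + e_2·(1) + e_3·(0) + e_4·(1) = 0
L: e_1·(0) + e_2·(2) + e_3·(1) + e_4·(2) = 0
T: e_1·(-3) + e_2·(-2) + e_3·(-1) + e_4·(-3) = 0
Solving this homogeneous linear system for the smallest-integer solution (first nonzero entry positive) gives (1, 2, 2, -3).

(1, 2, 2, -3)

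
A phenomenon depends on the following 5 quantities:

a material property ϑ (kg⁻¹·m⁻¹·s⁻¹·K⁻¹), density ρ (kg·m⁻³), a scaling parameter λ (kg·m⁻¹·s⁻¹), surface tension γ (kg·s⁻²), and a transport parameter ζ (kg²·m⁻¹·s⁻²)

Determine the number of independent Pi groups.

1

There are 5 variables and 4 base dimensions (M, L, T, Θ).
The dimension matrix has rank 4.
Independent dimensionless groups: 5 − 4 = 1.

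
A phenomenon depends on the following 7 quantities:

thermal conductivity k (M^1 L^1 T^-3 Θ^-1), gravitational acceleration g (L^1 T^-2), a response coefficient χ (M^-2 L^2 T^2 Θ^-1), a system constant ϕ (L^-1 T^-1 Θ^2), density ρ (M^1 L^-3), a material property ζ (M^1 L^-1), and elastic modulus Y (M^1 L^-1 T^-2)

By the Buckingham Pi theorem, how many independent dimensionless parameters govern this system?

There are 7 variables and 4 base dimensions (M, L, T, Θ).
The dimension matrix has rank 4.
Independent dimensionless groups: 7 − 4 = 3.

3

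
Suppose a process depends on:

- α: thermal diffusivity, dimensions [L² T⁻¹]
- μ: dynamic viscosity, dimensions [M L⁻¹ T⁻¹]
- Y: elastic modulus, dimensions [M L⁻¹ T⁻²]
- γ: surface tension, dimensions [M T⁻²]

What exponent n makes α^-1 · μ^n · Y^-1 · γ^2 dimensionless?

Balance the M exponent: (1)·n from μ, plus −(0) − (1) + 2·(1) = 1 from the rest, must sum to zero.
n + 1 = 0, so n = -1.

-1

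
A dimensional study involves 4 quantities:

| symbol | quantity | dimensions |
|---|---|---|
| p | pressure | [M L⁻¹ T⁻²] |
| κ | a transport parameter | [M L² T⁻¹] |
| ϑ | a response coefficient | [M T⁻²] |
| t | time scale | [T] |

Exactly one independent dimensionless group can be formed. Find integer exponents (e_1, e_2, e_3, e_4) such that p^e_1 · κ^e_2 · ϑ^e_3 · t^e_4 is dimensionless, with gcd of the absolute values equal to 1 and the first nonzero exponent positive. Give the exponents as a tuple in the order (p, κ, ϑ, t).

(2, 1, -3, -1)

M: e_1·(1) + e_2·(1) + e_3·(1) + e_4·(0) = 0
L: e_1·(-1) + e_2·(2) + e_3·(0) + e_4·(0) = 0
T: e_1·(-2) + e_2·(-1) + e_3·(-2) + e_4·(1) = 0
Solving this homogeneous linear system for the smallest-integer solution (first nonzero entry positive) gives (2, 1, -3, -1).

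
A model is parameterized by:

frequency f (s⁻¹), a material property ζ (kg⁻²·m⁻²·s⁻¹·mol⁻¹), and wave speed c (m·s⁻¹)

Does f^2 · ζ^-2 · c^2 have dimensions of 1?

Sum the exponent of each base dimension across the product:
  M: 2·[f]_M − 2·[ζ]_M + 2·[c]_M = 2·(0) − 2·(-2) + 2·(0) = 4
  L: 2·[f]_L − 2·[ζ]_L + 2·[c]_L = 2·(0) − 2·(-2) + 2·(1) = 6
  T: 2·[f]_T − 2·[ζ]_T + 2·[c]_T = 2·(-1) − 2·(-1) + 2·(-1) = -2
  N: 2·[f]_N − 2·[ζ]_N + 2·[c]_N = 2·(0) − 2·(-1) + 2·(0) = 2
Net dimensions [M⁴ L⁶ T⁻² N²] ≠ [1] — not dimensionless.

no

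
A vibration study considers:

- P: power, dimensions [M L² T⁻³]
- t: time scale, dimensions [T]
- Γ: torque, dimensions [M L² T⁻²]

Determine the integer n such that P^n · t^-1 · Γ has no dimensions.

-1

Balance the M exponent: (1)·n from P, plus −(0) + (1) = 1 from the rest, must sum to zero.
n + 1 = 0, so n = -1.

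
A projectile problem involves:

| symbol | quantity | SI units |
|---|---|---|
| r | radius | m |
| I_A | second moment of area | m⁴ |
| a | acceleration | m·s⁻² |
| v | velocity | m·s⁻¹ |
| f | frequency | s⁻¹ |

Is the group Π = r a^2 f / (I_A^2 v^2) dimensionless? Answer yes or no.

Sum the exponent of each base dimension across the product:
  L: [r]_L − 2·[I_A]_L + 2·[a]_L − 2·[v]_L + [f]_L = (1) − 2·(4) + 2·(1) − 2·(1) + (0) = -7
  T: [r]_T − 2·[I_A]_T + 2·[a]_T − 2·[v]_T + [f]_T = (0) − 2·(0) + 2·(-2) − 2·(-1) + (-1) = -3
Net dimensions [L⁻⁷ T⁻³] ≠ [1] — not dimensionless.

no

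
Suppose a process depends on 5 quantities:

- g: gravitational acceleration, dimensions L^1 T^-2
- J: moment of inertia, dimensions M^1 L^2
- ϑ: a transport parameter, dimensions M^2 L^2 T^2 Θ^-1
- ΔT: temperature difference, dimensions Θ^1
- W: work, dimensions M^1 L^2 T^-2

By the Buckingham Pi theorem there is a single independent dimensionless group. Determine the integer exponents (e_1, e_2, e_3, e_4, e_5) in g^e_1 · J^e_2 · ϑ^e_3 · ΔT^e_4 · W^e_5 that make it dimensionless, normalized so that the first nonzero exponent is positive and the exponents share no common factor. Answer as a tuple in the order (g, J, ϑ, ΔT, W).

(2, -1, 1, 1, -1)

M: e_1·(0) + e_2·(1) + e_3·(2) + e_4·(0) + e_5·(1) = 0
L: e_1·(1) + e_2·(2) + e_3·(2) + e_4·(0) + e_5·(2) = 0
T: e_1·(-2) + e_2·(0) + e_3·(2) + e_4·(0) + e_5·(-2) = 0
Θ: e_1·(0) + e_2·(0) + e_3·(-1) + e_4·(1) + e_5·(0) = 0
Solving this homogeneous linear system for the smallest-integer solution (first nonzero entry positive) gives (2, -1, 1, 1, -1).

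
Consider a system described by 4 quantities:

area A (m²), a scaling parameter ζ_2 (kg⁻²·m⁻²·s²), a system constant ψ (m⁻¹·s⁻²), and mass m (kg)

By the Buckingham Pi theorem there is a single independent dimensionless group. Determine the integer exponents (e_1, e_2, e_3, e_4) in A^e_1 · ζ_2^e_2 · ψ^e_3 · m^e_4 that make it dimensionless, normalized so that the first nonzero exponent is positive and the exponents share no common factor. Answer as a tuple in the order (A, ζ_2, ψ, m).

M: e_1·(0) + e_2·(-2) + e_3·(0) + e_4·(1) = 0
L: e_1·(2) + e_2·(-2) + e_3·(-1) + e_4·(0) = 0
T: e_1·(0) + e_2·(2) + e_3·(-2) + e_4·(0) = 0
Solving this homogeneous linear system for the smallest-integer solution (first nonzero entry positive) gives (3, 2, 2, 4).

(3, 2, 2, 4)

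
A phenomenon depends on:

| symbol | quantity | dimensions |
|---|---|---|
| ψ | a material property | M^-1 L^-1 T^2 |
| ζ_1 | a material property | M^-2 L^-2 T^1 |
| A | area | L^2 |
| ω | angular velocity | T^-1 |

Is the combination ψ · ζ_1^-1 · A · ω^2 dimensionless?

Sum the exponent of each base dimension across the product:
  M: [ψ]_M − [ζ_1]_M + [A]_M + 2·[ω]_M = (-1) − (-2) + (0) + 2·(0) = 1
  L: [ψ]_L − [ζ_1]_L + [A]_L + 2·[ω]_L = (-1) − (-2) + (2) + 2·(0) = 3
  T: [ψ]_T − [ζ_1]_T + [A]_T + 2·[ω]_T = (2) − (1) + (0) + 2·(-1) = -1
Net dimensions [M L³ T⁻¹] ≠ [1] — not dimensionless.

no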